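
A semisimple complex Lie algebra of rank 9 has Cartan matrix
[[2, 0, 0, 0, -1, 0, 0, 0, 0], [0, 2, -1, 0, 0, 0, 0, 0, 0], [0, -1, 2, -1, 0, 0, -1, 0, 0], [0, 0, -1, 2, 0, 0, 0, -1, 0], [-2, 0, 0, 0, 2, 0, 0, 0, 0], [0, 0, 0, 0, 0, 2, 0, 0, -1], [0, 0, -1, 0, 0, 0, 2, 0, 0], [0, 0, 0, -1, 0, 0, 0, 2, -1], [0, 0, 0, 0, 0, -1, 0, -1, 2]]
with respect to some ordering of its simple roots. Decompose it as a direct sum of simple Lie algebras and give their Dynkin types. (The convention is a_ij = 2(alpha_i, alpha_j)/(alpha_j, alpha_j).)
The diagram associated to this matrix has two connected components: the simple roots {alpha_1, alpha_5} form a chain of 2 nodes with a double edge at one end; the terminal node there is the unique short simple root (B_2), and {alpha_2, alpha_3, alpha_4, alpha_6, alpha_7, alpha_8, alpha_9} form a chain of 5 nodes with a fork of two nodes at one end (D_7). A semisimple Lie algebra decomposes uniquely as the direct sum of simple ideals, one per connected component of its Dynkin diagram, so g ≅ B_2 ⊕ D_7 (dimension 10 + 91 = 101).

B_2 (so(5)) + D_7 (so(14))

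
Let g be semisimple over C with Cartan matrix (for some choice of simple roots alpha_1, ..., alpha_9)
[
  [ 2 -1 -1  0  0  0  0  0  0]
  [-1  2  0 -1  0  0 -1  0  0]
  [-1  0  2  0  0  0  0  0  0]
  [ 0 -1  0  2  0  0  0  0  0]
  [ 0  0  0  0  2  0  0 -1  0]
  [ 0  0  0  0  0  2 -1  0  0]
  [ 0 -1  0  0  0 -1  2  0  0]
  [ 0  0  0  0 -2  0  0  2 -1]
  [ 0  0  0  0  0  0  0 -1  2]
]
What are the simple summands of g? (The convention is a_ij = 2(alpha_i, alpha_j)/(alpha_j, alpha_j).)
B_3 + E_6

The diagram associated to this matrix has two connected components: the simple roots {alpha_5, alpha_8, alpha_9} form a chain of 3 nodes with a double edge at one end; the terminal node there is the unique short simple root (B_3), and {alpha_1, alpha_2, alpha_3, alpha_4, alpha_6, alpha_7} form a chain of 5 nodes with one extra node attached to the third node from one end (E_6). A semisimple Lie algebra decomposes uniquely as the direct sum of simple ideals, one per connected component of its Dynkin diagram, so g ≅ B_3 ⊕ E_6 (dimension 21 + 78 = 99).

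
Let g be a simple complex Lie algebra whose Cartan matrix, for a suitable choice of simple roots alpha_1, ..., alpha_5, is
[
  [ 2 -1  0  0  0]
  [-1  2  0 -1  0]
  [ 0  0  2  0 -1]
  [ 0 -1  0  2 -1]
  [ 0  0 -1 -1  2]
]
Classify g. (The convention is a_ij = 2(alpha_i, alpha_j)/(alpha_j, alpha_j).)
A5

The matrix has rank 5 with 2's on the diagonal. Reading the off-diagonal entries as Dynkin edges (a single edge where a_ij = a_ji = -1; a double or triple edge where a_ij * a_ji = 2 or 3), the diagram is a chain of 5 nodes with single edges (A_5). One simple-root ordering that puts it in standard form is (alpha_3, alpha_5, alpha_4, alpha_2, alpha_1). So the algebra is type A_5, i.e. sl(6).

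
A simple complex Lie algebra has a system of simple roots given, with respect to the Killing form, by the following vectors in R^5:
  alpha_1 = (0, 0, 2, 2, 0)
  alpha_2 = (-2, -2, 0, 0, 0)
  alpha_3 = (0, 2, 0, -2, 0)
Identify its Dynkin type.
Compute the Cartan integers a_ij = 2(alpha_i, alpha_j)/(alpha_j, alpha_j); the resulting 3x3 Cartan matrix is
[[2, 0, -1], [0, 2, -1], [-1, -1, 2]].
All simple roots have the same length, so the diagram is simply laced. The associated Dynkin diagram is a chain of 3 nodes with single edges (A_3), so the type is A_3 (the algebra sl(4)).

A_3 (sl(4))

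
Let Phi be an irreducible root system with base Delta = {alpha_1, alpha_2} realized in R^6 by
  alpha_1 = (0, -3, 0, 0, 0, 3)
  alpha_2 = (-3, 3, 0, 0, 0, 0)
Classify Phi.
Compute the Cartan integers a_ij = 2(alpha_i, alpha_j)/(alpha_j, alpha_j); the resulting 2x2 Cartan matrix is
[[2, -1], [-1, 2]].
All simple roots have the same length, so the diagram is simply laced. The associated Dynkin diagram is a chain of 2 nodes with single edges (A_2), so the type is A_2 (the algebra sl(3)).

A_2 (sl(3))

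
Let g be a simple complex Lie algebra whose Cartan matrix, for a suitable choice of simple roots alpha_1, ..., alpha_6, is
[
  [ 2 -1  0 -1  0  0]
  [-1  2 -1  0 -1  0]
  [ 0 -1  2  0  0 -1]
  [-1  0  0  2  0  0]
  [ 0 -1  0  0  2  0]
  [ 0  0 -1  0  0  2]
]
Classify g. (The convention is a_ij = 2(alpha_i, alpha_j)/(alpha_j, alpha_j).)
The matrix has rank 6 with 2's on the diagonal. Reading the off-diagonal entries as Dynkin edges (a single edge where a_ij = a_ji = -1; a double or triple edge where a_ij * a_ji = 2 or 3), the diagram is a chain of 5 nodes with one extra node attached to the third node from one end (E_6). One simple-root ordering that puts it in standard form is (alpha_4, alpha_5, alpha_1, alpha_2, alpha_3, alpha_6). So the algebra is type E_6.

E_6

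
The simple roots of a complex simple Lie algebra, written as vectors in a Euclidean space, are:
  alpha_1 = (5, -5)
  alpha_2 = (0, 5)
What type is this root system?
Compute the Cartan integers a_ij = 2(alpha_i, alpha_j)/(alpha_j, alpha_j); the resulting 2x2 Cartan matrix is
[[2, -2], [-1, 2]].
The roots have two lengths (squared-length ratio 2:1); the short ones are alpha_{2}. The associated Dynkin diagram is a chain of 2 nodes with a double edge at one end; the terminal node there is the unique short simple root (B_2), so the type is B_2 (the algebra so(5)).

B_2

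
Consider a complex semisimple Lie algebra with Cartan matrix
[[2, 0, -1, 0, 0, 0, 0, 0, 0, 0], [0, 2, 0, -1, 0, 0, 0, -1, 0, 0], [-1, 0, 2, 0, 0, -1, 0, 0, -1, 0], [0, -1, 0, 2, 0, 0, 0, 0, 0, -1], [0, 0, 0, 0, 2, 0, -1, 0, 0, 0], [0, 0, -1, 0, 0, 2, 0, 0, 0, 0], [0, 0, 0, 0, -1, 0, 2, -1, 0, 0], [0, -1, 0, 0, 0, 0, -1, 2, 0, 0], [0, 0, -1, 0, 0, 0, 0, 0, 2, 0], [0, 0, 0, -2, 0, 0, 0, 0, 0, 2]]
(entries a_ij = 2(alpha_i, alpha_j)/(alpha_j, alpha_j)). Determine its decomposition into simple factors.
The diagram associated to this matrix has two connected components: the simple roots {alpha_2, alpha_4, alpha_5, alpha_7, alpha_8, alpha_10} form a chain of 6 nodes with a double edge at one end; the terminal node there is the unique long simple root (C_6), and {alpha_1, alpha_3, alpha_6, alpha_9} form a chain of 2 nodes with a fork of two nodes at one end (D_4). A semisimple Lie algebra decomposes uniquely as the direct sum of simple ideals, one per connected component of its Dynkin diagram, so g ≅ C_6 ⊕ D_4 (dimension 78 + 28 = 106).

type C_6 + type D_4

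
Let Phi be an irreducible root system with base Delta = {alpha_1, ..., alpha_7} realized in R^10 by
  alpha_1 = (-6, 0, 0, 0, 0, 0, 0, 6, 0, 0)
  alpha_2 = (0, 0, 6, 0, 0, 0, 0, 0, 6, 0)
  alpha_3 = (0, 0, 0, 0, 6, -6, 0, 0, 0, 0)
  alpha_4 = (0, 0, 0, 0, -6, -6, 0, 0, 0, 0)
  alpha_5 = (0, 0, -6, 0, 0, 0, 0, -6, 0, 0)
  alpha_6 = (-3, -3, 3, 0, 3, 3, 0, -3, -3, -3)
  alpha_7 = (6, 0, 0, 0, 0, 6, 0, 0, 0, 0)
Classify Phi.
E7

Compute the Cartan integers a_ij = 2(alpha_i, alpha_j)/(alpha_j, alpha_j); the resulting 7x7 Cartan matrix is
[[2, 0, 0, 0, -1, 0, -1], [0, 2, 0, 0, -1, 0, 0], [0, 0, 2, 0, 0, 0, -1], [0, 0, 0, 2, 0, -1, -1], [-1, -1, 0, 0, 2, 0, 0], [0, 0, 0, -1, 0, 2, 0], [-1, 0, -1, -1, 0, 0, 2]].
All simple roots have the same length, so the diagram is simply laced. The associated Dynkin diagram is a chain of 6 nodes with one extra node attached to the third node from one end (E_7), so the type is E_7.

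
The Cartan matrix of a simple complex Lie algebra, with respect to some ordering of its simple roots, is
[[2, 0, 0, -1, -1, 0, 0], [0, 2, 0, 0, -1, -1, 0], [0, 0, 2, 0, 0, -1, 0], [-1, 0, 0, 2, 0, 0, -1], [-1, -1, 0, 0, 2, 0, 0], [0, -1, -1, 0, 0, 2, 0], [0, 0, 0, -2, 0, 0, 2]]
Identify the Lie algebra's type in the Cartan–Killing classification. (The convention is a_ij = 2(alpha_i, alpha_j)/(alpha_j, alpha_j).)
type C_7

The matrix has rank 7 with 2's on the diagonal. Reading the off-diagonal entries as Dynkin edges (a single edge where a_ij = a_ji = -1; a double or triple edge where a_ij * a_ji = 2 or 3), the diagram is a chain of 7 nodes with a double edge at one end; the terminal node there is the unique long simple root (C_7). One simple-root ordering that puts it in standard form is (alpha_3, alpha_6, alpha_2, alpha_5, alpha_1, alpha_4, alpha_7). So the algebra is type C_7, i.e. sp(14).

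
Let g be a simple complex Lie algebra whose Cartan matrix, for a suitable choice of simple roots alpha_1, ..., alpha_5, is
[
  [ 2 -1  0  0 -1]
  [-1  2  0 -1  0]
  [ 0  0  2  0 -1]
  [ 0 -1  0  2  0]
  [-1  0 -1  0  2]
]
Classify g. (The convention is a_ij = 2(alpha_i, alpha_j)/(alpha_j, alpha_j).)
The matrix has rank 5 with 2's on the diagonal. Reading the off-diagonal entries as Dynkin edges (a single edge where a_ij = a_ji = -1; a double or triple edge where a_ij * a_ji = 2 or 3), the diagram is a chain of 5 nodes with single edges (A_5). One simple-root ordering that puts it in standard form is (alpha_4, alpha_2, alpha_1, alpha_5, alpha_3). So the algebra is type A_5, i.e. sl(6).

A_5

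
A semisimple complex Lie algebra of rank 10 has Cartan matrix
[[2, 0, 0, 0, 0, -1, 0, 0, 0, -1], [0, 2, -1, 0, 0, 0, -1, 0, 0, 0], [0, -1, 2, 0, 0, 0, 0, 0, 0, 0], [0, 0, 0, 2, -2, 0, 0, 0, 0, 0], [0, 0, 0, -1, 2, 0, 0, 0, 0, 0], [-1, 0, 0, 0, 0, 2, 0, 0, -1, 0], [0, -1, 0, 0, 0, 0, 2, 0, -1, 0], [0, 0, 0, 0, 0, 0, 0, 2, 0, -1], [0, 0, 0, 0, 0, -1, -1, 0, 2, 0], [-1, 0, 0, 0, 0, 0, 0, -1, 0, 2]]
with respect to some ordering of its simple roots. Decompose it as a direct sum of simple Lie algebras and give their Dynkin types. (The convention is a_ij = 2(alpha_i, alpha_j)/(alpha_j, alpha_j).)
type A_8 + type B_2

The diagram associated to this matrix has two connected components: the simple roots {alpha_1, alpha_2, alpha_3, alpha_6, alpha_7, alpha_8, alpha_9, alpha_10} form a chain of 8 nodes with single edges (A_8), and {alpha_4, alpha_5} form a chain of 2 nodes with a double edge at one end; the terminal node there is the unique short simple root (B_2). A semisimple Lie algebra decomposes uniquely as the direct sum of simple ideals, one per connected component of its Dynkin diagram, so g ≅ A_8 ⊕ B_2 (dimension 80 + 10 = 90).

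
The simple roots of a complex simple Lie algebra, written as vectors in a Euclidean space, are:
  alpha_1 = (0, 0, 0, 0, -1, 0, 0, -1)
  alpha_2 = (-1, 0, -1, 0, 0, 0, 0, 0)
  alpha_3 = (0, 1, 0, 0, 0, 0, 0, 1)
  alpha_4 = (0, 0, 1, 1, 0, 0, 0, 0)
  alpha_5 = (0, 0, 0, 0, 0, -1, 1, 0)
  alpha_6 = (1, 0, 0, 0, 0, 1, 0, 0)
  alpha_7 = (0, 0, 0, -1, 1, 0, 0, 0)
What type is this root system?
Compute the Cartan integers a_ij = 2(alpha_i, alpha_j)/(alpha_j, alpha_j); the resulting 7x7 Cartan matrix is
[[2, 0, -1, 0, 0, 0, -1], [0, 2, 0, -1, 0, -1, 0], [-1, 0, 2, 0, 0, 0, 0], [0, -1, 0, 2, 0, 0, -1], [0, 0, 0, 0, 2, -1, 0], [0, -1, 0, 0, -1, 2, 0], [-1, 0, 0, -1, 0, 0, 2]].
All simple roots have the same length, so the diagram is simply laced. The associated Dynkin diagram is a chain of 7 nodes with single edges (A_7), so the type is A_7 (the algebra sl(8)).

type A_7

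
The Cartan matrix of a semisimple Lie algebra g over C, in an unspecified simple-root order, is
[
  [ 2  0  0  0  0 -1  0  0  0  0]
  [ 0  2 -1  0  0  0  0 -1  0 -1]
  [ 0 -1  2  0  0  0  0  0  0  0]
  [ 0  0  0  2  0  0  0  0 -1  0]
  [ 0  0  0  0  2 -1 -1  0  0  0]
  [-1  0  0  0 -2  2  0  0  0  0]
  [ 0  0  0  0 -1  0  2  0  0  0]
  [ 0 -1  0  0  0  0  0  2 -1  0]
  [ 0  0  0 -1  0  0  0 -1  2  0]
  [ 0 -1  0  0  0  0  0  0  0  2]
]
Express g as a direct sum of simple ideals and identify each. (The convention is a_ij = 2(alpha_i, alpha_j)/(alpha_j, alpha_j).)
The diagram associated to this matrix has two connected components: the simple roots {alpha_2, alpha_3, alpha_4, alpha_8, alpha_9, alpha_10} form a chain of 4 nodes with a fork of two nodes at one end (D_6), and {alpha_1, alpha_5, alpha_6, alpha_7} form a chain of 4 nodes with a double edge between the middle two (F_4). A semisimple Lie algebra decomposes uniquely as the direct sum of simple ideals, one per connected component of its Dynkin diagram, so g ≅ D_6 ⊕ F_4 (dimension 66 + 52 = 118).

type D_6 + type F_4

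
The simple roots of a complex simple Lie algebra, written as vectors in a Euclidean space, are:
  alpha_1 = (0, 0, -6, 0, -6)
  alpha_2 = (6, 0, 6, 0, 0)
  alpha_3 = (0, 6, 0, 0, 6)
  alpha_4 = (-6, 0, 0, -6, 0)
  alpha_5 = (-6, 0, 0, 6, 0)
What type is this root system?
D_5 (so(10))

Compute the Cartan integers a_ij = 2(alpha_i, alpha_j)/(alpha_j, alpha_j); the resulting 5x5 Cartan matrix is
[[2, -1, -1, 0, 0], [-1, 2, 0, -1, -1], [-1, 0, 2, 0, 0], [0, -1, 0, 2, 0], [0, -1, 0, 0, 2]].
All simple roots have the same length, so the diagram is simply laced. The associated Dynkin diagram is a chain of 3 nodes with a fork of two nodes at one end (D_5), so the type is D_5 (the algebra so(10)).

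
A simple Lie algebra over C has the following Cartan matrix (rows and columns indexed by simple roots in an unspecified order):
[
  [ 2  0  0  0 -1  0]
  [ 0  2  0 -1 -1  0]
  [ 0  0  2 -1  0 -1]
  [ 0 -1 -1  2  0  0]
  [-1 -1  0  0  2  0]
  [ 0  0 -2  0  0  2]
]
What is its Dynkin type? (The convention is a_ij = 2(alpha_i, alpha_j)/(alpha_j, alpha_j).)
The matrix has rank 6 with 2's on the diagonal. Reading the off-diagonal entries as Dynkin edges (a single edge where a_ij = a_ji = -1; a double or triple edge where a_ij * a_ji = 2 or 3), the diagram is a chain of 6 nodes with a double edge at one end; the terminal node there is the unique long simple root (C_6). One simple-root ordering that puts it in standard form is (alpha_1, alpha_5, alpha_2, alpha_4, alpha_3, alpha_6). So the algebra is type C_6, i.e. sp(12).

C_6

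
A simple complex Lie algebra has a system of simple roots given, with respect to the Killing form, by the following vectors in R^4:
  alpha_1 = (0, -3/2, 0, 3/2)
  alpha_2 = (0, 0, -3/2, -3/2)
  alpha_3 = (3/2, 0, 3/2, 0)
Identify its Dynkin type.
type A_3

Compute the Cartan integers a_ij = 2(alpha_i, alpha_j)/(alpha_j, alpha_j); the resulting 3x3 Cartan matrix is
[[2, -1, 0], [-1, 2, -1], [0, -1, 2]].
All simple roots have the same length, so the diagram is simply laced. The associated Dynkin diagram is a chain of 3 nodes with single edges (A_3), so the type is A_3 (the algebra sl(4)).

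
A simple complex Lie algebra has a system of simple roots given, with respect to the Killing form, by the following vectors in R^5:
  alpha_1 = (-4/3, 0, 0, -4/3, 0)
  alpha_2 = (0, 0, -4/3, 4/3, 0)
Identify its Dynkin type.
A_2

Compute the Cartan integers a_ij = 2(alpha_i, alpha_j)/(alpha_j, alpha_j); the resulting 2x2 Cartan matrix is
[[2, -1], [-1, 2]].
All simple roots have the same length, so the diagram is simply laced. The associated Dynkin diagram is a chain of 2 nodes with single edges (A_2), so the type is A_2 (the algebra sl(3)).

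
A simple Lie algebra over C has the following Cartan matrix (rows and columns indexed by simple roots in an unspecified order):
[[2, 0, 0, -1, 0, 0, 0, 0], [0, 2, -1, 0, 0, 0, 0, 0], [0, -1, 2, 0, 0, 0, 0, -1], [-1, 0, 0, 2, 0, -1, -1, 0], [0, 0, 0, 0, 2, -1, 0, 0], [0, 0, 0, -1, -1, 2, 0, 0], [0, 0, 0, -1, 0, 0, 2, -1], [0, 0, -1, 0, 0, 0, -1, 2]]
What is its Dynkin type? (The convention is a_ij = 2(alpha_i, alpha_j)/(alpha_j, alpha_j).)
type E_8

The matrix has rank 8 with 2's on the diagonal. Reading the off-diagonal entries as Dynkin edges (a single edge where a_ij = a_ji = -1; a double or triple edge where a_ij * a_ji = 2 or 3), the diagram is a chain of 7 nodes with one extra node attached to the third node from one end (E_8). One simple-root ordering that puts it in standard form is (alpha_5, alpha_1, alpha_6, alpha_4, alpha_7, alpha_8, alpha_3, alpha_2). So the algebra is type E_8.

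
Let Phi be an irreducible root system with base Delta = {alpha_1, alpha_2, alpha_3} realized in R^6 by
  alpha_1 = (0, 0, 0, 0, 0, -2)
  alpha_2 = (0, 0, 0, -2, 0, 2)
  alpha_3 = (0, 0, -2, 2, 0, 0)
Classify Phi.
B_3

Compute the Cartan integers a_ij = 2(alpha_i, alpha_j)/(alpha_j, alpha_j); the resulting 3x3 Cartan matrix is
[[2, -1, 0], [-2, 2, -1], [0, -1, 2]].
The roots have two lengths (squared-length ratio 2:1); the short ones are alpha_{1}. The associated Dynkin diagram is a chain of 3 nodes with a double edge at one end; the terminal node there is the unique short simple root (B_3), so the type is B_3 (the algebra so(7)).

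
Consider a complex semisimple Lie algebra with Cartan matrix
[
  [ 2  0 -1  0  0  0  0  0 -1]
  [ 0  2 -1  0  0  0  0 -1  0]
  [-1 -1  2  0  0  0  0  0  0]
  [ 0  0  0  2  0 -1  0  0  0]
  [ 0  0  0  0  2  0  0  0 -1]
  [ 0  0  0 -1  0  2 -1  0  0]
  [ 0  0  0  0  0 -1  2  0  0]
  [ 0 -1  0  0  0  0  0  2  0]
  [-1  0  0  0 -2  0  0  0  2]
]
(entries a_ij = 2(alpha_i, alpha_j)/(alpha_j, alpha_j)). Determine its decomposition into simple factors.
The diagram associated to this matrix has two connected components: the simple roots {alpha_4, alpha_6, alpha_7} form a chain of 3 nodes with single edges (A_3), and {alpha_1, alpha_2, alpha_3, alpha_5, alpha_8, alpha_9} form a chain of 6 nodes with a double edge at one end; the terminal node there is the unique short simple root (B_6). A semisimple Lie algebra decomposes uniquely as the direct sum of simple ideals, one per connected component of its Dynkin diagram, so g ≅ A_3 ⊕ B_6 (dimension 15 + 78 = 93).

A_3 ⊕ B_6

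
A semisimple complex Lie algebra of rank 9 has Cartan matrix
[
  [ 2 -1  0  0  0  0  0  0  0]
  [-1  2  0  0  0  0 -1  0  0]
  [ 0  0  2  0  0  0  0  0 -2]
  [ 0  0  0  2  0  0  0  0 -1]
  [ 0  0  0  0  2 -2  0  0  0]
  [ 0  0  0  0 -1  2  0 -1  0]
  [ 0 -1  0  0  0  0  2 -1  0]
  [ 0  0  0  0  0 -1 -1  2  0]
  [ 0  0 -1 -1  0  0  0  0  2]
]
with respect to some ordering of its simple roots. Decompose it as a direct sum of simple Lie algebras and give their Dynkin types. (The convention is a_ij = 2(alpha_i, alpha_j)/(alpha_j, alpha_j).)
The diagram associated to this matrix has two connected components: the simple roots {alpha_3, alpha_4, alpha_9} form a chain of 3 nodes with a double edge at one end; the terminal node there is the unique long simple root (C_3), and {alpha_1, alpha_2, alpha_5, alpha_6, alpha_7, alpha_8} form a chain of 6 nodes with a double edge at one end; the terminal node there is the unique long simple root (C_6). A semisimple Lie algebra decomposes uniquely as the direct sum of simple ideals, one per connected component of its Dynkin diagram, so g ≅ C_3 ⊕ C_6 (dimension 21 + 78 = 99).

C_3 ⊕ C_6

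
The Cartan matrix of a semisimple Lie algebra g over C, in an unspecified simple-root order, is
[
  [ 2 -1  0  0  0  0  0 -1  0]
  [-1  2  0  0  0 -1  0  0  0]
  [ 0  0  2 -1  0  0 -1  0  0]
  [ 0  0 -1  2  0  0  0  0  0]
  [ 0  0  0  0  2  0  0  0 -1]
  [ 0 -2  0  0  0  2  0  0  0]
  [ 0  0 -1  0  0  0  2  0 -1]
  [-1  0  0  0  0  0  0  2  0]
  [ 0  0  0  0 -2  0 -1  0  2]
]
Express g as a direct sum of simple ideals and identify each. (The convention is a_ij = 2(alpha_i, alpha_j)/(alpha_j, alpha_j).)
The diagram associated to this matrix has two connected components: the simple roots {alpha_3, alpha_4, alpha_5, alpha_7, alpha_9} form a chain of 5 nodes with a double edge at one end; the terminal node there is the unique short simple root (B_5), and {alpha_1, alpha_2, alpha_6, alpha_8} form a chain of 4 nodes with a double edge at one end; the terminal node there is the unique long simple root (C_4). A semisimple Lie algebra decomposes uniquely as the direct sum of simple ideals, one per connected component of its Dynkin diagram, so g ≅ B_5 ⊕ C_4 (dimension 55 + 36 = 91).

B5 + C4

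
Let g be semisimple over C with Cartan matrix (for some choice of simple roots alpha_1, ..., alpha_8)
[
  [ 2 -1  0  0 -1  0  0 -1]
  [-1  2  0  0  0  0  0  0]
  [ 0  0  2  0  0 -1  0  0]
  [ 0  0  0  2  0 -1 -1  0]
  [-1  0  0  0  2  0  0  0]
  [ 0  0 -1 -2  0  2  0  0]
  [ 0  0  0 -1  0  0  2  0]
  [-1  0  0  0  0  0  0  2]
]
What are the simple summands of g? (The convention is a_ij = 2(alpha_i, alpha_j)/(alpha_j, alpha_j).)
type D_4 + type F_4

The diagram associated to this matrix has two connected components: the simple roots {alpha_1, alpha_2, alpha_5, alpha_8} form a chain of 2 nodes with a fork of two nodes at one end (D_4), and {alpha_3, alpha_4, alpha_6, alpha_7} form a chain of 4 nodes with a double edge between the middle two (F_4). A semisimple Lie algebra decomposes uniquely as the direct sum of simple ideals, one per connected component of its Dynkin diagram, so g ≅ D_4 ⊕ F_4 (dimension 28 + 52 = 80).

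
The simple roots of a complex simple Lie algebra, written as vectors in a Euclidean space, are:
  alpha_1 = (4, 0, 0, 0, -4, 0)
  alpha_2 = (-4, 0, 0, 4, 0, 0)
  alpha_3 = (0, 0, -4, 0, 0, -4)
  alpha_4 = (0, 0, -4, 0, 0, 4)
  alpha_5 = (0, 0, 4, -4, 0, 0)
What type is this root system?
Compute the Cartan integers a_ij = 2(alpha_i, alpha_j)/(alpha_j, alpha_j); the resulting 5x5 Cartan matrix is
[[2, -1, 0, 0, 0], [-1, 2, 0, 0, -1], [0, 0, 2, 0, -1], [0, 0, 0, 2, -1], [0, -1, -1, -1, 2]].
All simple roots have the same length, so the diagram is simply laced. The associated Dynkin diagram is a chain of 3 nodes with a fork of two nodes at one end (D_5), so the type is D_5 (the algebra so(10)).

D_5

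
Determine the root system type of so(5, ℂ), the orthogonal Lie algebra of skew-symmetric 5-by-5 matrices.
B_2 (so(5))

This is so(5) with 5 odd, which has dimension 5(5-1)/2 = 10 and rank (5-1)/2 = 2. In the classification of classical Lie algebras, the orthogonal algebra so(2n+1) in an odd number of variables has type B_n; here n = 2, so the Dynkin diagram is a chain of 2 nodes with a double edge at one end; the terminal node there is the unique short simple root (B_2). Hence the type is B_2.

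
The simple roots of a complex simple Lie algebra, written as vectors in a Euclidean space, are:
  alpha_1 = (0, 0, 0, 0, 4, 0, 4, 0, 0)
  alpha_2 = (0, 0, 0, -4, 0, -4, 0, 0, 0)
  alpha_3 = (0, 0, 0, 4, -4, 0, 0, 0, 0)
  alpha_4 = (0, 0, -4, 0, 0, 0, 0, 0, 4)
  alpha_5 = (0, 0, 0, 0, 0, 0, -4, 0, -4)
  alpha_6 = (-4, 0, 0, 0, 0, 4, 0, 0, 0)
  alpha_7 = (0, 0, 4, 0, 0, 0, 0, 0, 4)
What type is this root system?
Compute the Cartan integers a_ij = 2(alpha_i, alpha_j)/(alpha_j, alpha_j); the resulting 7x7 Cartan matrix is
[[2, 0, -1, 0, -1, 0, 0], [0, 2, -1, 0, 0, -1, 0], [-1, -1, 2, 0, 0, 0, 0], [0, 0, 0, 2, -1, 0, 0], [-1, 0, 0, -1, 2, 0, -1], [0, -1, 0, 0, 0, 2, 0], [0, 0, 0, 0, -1, 0, 2]].
All simple roots have the same length, so the diagram is simply laced. The associated Dynkin diagram is a chain of 5 nodes with a fork of two nodes at one end (D_7), so the type is D_7 (the algebra so(14)).

D_7 (so(14))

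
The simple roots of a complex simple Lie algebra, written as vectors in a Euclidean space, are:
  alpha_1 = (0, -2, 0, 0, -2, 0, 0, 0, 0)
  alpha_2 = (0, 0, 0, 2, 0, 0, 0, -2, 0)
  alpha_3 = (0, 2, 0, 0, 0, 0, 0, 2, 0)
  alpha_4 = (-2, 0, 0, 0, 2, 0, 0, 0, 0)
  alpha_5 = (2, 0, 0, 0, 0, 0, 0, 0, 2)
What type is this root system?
Compute the Cartan integers a_ij = 2(alpha_i, alpha_j)/(alpha_j, alpha_j); the resulting 5x5 Cartan matrix is
[[2, 0, -1, -1, 0], [0, 2, -1, 0, 0], [-1, -1, 2, 0, 0], [-1, 0, 0, 2, -1], [0, 0, 0, -1, 2]].
All simple roots have the same length, so the diagram is simply laced. The associated Dynkin diagram is a chain of 5 nodes with single edges (A_5), so the type is A_5 (the algebra sl(6)).

A_5 (sl(6))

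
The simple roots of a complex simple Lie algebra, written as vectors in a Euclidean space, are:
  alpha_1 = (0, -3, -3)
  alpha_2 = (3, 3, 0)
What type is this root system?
A_2 (sl(3))

Compute the Cartan integers a_ij = 2(alpha_i, alpha_j)/(alpha_j, alpha_j); the resulting 2x2 Cartan matrix is
[[2, -1], [-1, 2]].
All simple roots have the same length, so the diagram is simply laced. The associated Dynkin diagram is a chain of 2 nodes with single edges (A_2), so the type is A_2 (the algebra sl(3)).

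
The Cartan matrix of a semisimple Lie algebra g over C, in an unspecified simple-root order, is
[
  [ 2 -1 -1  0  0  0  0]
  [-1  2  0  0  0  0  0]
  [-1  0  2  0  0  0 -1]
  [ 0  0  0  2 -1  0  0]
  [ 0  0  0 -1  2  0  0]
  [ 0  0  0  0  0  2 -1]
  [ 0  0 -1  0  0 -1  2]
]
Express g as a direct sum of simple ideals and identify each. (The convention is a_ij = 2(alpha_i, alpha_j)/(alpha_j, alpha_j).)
The diagram associated to this matrix has two connected components: the simple roots {alpha_4, alpha_5} form a chain of 2 nodes with single edges (A_2), and {alpha_1, alpha_2, alpha_3, alpha_6, alpha_7} form a chain of 5 nodes with single edges (A_5). A semisimple Lie algebra decomposes uniquely as the direct sum of simple ideals, one per connected component of its Dynkin diagram, so g ≅ A_2 ⊕ A_5 (dimension 8 + 35 = 43).

A_2 (sl(3)) + A_5 (sl(6))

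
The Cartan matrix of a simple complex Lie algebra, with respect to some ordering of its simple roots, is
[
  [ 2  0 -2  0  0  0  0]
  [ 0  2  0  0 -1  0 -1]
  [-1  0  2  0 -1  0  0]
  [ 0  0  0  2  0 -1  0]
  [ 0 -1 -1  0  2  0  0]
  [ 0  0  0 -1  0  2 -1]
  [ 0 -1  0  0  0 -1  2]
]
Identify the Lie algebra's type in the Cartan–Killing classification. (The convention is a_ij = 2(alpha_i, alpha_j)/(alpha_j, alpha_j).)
type C_7

The matrix has rank 7 with 2's on the diagonal. Reading the off-diagonal entries as Dynkin edges (a single edge where a_ij = a_ji = -1; a double or triple edge where a_ij * a_ji = 2 or 3), the diagram is a chain of 7 nodes with a double edge at one end; the terminal node there is the unique long simple root (C_7). One simple-root ordering that puts it in standard form is (alpha_4, alpha_6, alpha_7, alpha_2, alpha_5, alpha_3, alpha_1). So the algebra is type C_7, i.e. sp(14).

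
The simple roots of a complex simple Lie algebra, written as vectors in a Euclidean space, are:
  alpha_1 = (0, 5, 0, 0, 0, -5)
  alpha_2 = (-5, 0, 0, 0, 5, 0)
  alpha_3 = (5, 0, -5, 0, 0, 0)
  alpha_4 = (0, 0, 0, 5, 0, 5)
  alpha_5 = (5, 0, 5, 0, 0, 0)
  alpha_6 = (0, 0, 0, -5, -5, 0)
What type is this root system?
D6

Compute the Cartan integers a_ij = 2(alpha_i, alpha_j)/(alpha_j, alpha_j); the resulting 6x6 Cartan matrix is
[[2, 0, 0, -1, 0, 0], [0, 2, -1, 0, -1, -1], [0, -1, 2, 0, 0, 0], [-1, 0, 0, 2, 0, -1], [0, -1, 0, 0, 2, 0], [0, -1, 0, -1, 0, 2]].
All simple roots have the same length, so the diagram is simply laced. The associated Dynkin diagram is a chain of 4 nodes with a fork of two nodes at one end (D_6), so the type is D_6 (the algebra so(12)).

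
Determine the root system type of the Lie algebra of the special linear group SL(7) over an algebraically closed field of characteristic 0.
A_6 (sl(7))

This is sl(7), which has dimension 7^2 - 1 = 48 and rank 7 - 1 = 6 (a Cartan subalgebra is the diagonal traceless matrices). In the classification of classical Lie algebras, the special linear algebra sl(n+1) has type A_n; here n = 6, so the Dynkin diagram is a chain of 6 nodes with single edges (A_6). Hence the type is A_6.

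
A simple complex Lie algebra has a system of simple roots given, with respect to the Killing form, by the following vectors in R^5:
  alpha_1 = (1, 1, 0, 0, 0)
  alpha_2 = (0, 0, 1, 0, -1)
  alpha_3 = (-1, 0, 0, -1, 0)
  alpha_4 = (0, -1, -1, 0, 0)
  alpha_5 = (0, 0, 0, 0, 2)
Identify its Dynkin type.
C_5

Compute the Cartan integers a_ij = 2(alpha_i, alpha_j)/(alpha_j, alpha_j); the resulting 5x5 Cartan matrix is
[[2, 0, -1, -1, 0], [0, 2, 0, -1, -1], [-1, 0, 2, 0, 0], [-1, -1, 0, 2, 0], [0, -2, 0, 0, 2]].
The roots have two lengths (squared-length ratio 2:1); the short ones are alpha_{1,2,3,4}. The associated Dynkin diagram is a chain of 5 nodes with a double edge at one end; the terminal node there is the unique long simple root (C_5), so the type is C_5 (the algebra sp(10)).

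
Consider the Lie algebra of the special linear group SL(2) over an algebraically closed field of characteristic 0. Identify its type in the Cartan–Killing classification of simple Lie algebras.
This is sl(2), which has dimension 2^2 - 1 = 3 and rank 2 - 1 = 1 (a Cartan subalgebra is the diagonal traceless matrices). In the classification of classical Lie algebras, the special linear algebra sl(n+1) has type A_n; here n = 1, so the Dynkin diagram is a chain of 1 nodes with single edges (A_1). Hence the type is A_1.

A1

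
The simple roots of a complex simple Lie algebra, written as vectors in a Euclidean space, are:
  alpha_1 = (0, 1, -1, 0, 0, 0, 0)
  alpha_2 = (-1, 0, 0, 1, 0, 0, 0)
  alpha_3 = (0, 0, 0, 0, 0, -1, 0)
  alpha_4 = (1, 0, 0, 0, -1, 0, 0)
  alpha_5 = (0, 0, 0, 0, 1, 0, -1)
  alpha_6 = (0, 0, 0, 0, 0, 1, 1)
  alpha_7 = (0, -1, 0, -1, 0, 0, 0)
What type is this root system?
B7

Compute the Cartan integers a_ij = 2(alpha_i, alpha_j)/(alpha_j, alpha_j); the resulting 7x7 Cartan matrix is
[[2, 0, 0, 0, 0, 0, -1], [0, 2, 0, -1, 0, 0, -1], [0, 0, 2, 0, 0, -1, 0], [0, -1, 0, 2, -1, 0, 0], [0, 0, 0, -1, 2, -1, 0], [0, 0, -2, 0, -1, 2, 0], [-1, -1, 0, 0, 0, 0, 2]].
The roots have two lengths (squared-length ratio 2:1); the short ones are alpha_{3}. The associated Dynkin diagram is a chain of 7 nodes with a double edge at one end; the terminal node there is the unique short simple root (B_7), so the type is B_7 (the algebra so(15)).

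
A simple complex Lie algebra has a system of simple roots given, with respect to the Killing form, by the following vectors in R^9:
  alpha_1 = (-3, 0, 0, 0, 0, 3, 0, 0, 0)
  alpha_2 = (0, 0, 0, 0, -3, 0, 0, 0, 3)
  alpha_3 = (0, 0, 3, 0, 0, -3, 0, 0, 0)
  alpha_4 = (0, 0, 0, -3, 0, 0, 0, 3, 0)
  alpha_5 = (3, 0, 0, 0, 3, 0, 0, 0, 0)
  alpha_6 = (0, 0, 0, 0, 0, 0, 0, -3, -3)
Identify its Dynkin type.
Compute the Cartan integers a_ij = 2(alpha_i, alpha_j)/(alpha_j, alpha_j); the resulting 6x6 Cartan matrix is
[[2, 0, -1, 0, -1, 0], [0, 2, 0, 0, -1, -1], [-1, 0, 2, 0, 0, 0], [0, 0, 0, 2, 0, -1], [-1, -1, 0, 0, 2, 0], [0, -1, 0, -1, 0, 2]].
All simple roots have the same length, so the diagram is simply laced. The associated Dynkin diagram is a chain of 6 nodes with single edges (A_6), so the type is A_6 (the algebra sl(7)).

type A_6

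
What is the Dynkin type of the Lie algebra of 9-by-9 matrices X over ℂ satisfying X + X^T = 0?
This is so(9) with 9 odd, which has dimension 9(9-1)/2 = 36 and rank (9-1)/2 = 4. In the classification of classical Lie algebras, the orthogonal algebra so(2n+1) in an odd number of variables has type B_n; here n = 4, so the Dynkin diagram is a chain of 4 nodes with a double edge at one end; the terminal node there is the unique short simple root (B_4). Hence the type is B_4.

type B_4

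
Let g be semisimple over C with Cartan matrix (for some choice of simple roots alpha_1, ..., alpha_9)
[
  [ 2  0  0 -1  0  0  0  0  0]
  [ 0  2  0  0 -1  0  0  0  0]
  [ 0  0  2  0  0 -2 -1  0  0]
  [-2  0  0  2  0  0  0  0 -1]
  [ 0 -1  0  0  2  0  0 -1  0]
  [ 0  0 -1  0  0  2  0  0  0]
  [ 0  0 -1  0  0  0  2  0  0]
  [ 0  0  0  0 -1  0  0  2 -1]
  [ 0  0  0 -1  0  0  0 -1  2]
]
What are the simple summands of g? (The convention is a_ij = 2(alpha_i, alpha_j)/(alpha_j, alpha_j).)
B_3 ⊕ B_6

The diagram associated to this matrix has two connected components: the simple roots {alpha_3, alpha_6, alpha_7} form a chain of 3 nodes with a double edge at one end; the terminal node there is the unique short simple root (B_3), and {alpha_1, alpha_2, alpha_4, alpha_5, alpha_8, alpha_9} form a chain of 6 nodes with a double edge at one end; the terminal node there is the unique short simple root (B_6). A semisimple Lie algebra decomposes uniquely as the direct sum of simple ideals, one per connected component of its Dynkin diagram, so g ≅ B_3 ⊕ B_6 (dimension 21 + 78 = 99).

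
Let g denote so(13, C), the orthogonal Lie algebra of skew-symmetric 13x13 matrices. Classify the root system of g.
This is so(13) with 13 odd, which has dimension 13(13-1)/2 = 78 and rank (13-1)/2 = 6. In the classification of classical Lie algebras, the orthogonal algebra so(2n+1) in an odd number of variables has type B_n; here n = 6, so the Dynkin diagram is a chain of 6 nodes with a double edge at one end; the terminal node there is the unique short simple root (B_6). Hence the type is B_6.

B6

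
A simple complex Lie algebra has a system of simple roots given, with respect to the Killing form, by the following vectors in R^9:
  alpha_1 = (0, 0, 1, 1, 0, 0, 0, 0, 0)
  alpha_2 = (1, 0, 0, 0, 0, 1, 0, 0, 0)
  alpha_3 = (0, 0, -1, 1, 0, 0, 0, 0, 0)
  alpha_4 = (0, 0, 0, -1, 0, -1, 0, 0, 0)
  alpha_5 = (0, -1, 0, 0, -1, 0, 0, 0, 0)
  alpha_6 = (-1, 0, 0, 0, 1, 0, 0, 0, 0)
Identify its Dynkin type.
Compute the Cartan integers a_ij = 2(alpha_i, alpha_j)/(alpha_j, alpha_j); the resulting 6x6 Cartan matrix is
[[2, 0, 0, -1, 0, 0], [0, 2, 0, -1, 0, -1], [0, 0, 2, -1, 0, 0], [-1, -1, -1, 2, 0, 0], [0, 0, 0, 0, 2, -1], [0, -1, 0, 0, -1, 2]].
All simple roots have the same length, so the diagram is simply laced. The associated Dynkin diagram is a chain of 4 nodes with a fork of two nodes at one end (D_6), so the type is D_6 (the algebra so(12)).

D_6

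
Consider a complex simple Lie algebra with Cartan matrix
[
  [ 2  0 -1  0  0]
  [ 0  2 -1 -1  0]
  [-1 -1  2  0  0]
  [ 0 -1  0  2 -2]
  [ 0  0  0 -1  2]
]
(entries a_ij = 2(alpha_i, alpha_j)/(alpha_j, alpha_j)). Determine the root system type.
type B_5

The matrix has rank 5 with 2's on the diagonal. Reading the off-diagonal entries as Dynkin edges (a single edge where a_ij = a_ji = -1; a double or triple edge where a_ij * a_ji = 2 or 3), the diagram is a chain of 5 nodes with a double edge at one end; the terminal node there is the unique short simple root (B_5). One simple-root ordering that puts it in standard form is (alpha_1, alpha_3, alpha_2, alpha_4, alpha_5). So the algebra is type B_5, i.e. so(11).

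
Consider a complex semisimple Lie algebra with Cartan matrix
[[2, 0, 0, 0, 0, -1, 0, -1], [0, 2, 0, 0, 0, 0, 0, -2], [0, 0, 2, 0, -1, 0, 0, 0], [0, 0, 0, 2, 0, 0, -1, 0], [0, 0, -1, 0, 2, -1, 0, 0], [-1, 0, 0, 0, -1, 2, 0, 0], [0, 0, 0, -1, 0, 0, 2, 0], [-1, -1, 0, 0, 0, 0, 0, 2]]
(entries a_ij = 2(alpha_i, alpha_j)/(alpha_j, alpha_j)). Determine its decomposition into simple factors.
type A_2 + type C_6

The diagram associated to this matrix has two connected components: the simple roots {alpha_4, alpha_7} form a chain of 2 nodes with single edges (A_2), and {alpha_1, alpha_2, alpha_3, alpha_5, alpha_6, alpha_8} form a chain of 6 nodes with a double edge at one end; the terminal node there is the unique long simple root (C_6). A semisimple Lie algebra decomposes uniquely as the direct sum of simple ideals, one per connected component of its Dynkin diagram, so g ≅ A_2 ⊕ C_6 (dimension 8 + 78 = 86).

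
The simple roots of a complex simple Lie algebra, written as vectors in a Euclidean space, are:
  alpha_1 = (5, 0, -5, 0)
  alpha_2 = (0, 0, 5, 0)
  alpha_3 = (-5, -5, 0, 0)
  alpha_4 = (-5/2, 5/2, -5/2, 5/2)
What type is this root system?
Compute the Cartan integers a_ij = 2(alpha_i, alpha_j)/(alpha_j, alpha_j); the resulting 4x4 Cartan matrix is
[[2, -2, -1, 0], [-1, 2, 0, -1], [-1, 0, 2, 0], [0, -1, 0, 2]].
The roots have two lengths (squared-length ratio 2:1); the short ones are alpha_{2,4}. The associated Dynkin diagram is a chain of 4 nodes with a double edge between the middle two (F_4), so the type is F_4.

type F_4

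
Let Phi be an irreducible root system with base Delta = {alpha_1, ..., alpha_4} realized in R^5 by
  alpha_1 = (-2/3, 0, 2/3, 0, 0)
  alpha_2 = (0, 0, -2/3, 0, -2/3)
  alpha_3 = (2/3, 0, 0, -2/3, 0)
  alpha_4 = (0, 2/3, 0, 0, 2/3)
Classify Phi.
Compute the Cartan integers a_ij = 2(alpha_i, alpha_j)/(alpha_j, alpha_j); the resulting 4x4 Cartan matrix is
[[2, -1, -1, 0], [-1, 2, 0, -1], [-1, 0, 2, 0], [0, -1, 0, 2]].
All simple roots have the same length, so the diagram is simply laced. The associated Dynkin diagram is a chain of 4 nodes with single edges (A_4), so the type is A_4 (the algebra sl(5)).

A_4 (sl(5))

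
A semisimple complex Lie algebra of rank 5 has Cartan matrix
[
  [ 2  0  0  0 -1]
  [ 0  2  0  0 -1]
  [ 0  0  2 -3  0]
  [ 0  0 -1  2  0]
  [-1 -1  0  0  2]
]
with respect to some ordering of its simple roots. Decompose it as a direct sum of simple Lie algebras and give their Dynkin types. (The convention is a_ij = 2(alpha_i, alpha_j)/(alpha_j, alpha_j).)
The diagram associated to this matrix has two connected components: the simple roots {alpha_1, alpha_2, alpha_5} form a chain of 3 nodes with single edges (A_3), and {alpha_3, alpha_4} form two nodes joined by a triple edge (G_2). A semisimple Lie algebra decomposes uniquely as the direct sum of simple ideals, one per connected component of its Dynkin diagram, so g ≅ A_3 ⊕ G_2 (dimension 15 + 14 = 29).

type A_3 ⊕ type G_2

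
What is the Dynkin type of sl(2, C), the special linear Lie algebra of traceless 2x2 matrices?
This is sl(2), which has dimension 2^2 - 1 = 3 and rank 2 - 1 = 1 (a Cartan subalgebra is the diagonal traceless matrices). In the classification of classical Lie algebras, the special linear algebra sl(n+1) has type A_n; here n = 1, so the Dynkin diagram is a chain of 1 nodes with single edges (A_1). Hence the type is A_1.

type A_1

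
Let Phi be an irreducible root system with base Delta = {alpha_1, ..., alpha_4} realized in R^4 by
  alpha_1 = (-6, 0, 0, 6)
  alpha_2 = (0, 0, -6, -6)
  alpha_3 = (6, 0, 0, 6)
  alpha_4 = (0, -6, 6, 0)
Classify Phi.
type D_4

Compute the Cartan integers a_ij = 2(alpha_i, alpha_j)/(alpha_j, alpha_j); the resulting 4x4 Cartan matrix is
[[2, -1, 0, 0], [-1, 2, -1, -1], [0, -1, 2, 0], [0, -1, 0, 2]].
All simple roots have the same length, so the diagram is simply laced. The associated Dynkin diagram is a chain of 2 nodes with a fork of two nodes at one end (D_4), so the type is D_4 (the algebra so(8)).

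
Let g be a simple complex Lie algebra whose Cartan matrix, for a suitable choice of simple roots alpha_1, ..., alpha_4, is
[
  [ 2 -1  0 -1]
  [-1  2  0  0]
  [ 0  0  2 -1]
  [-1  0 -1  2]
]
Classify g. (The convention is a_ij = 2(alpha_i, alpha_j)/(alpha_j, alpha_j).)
A_4

The matrix has rank 4 with 2's on the diagonal. Reading the off-diagonal entries as Dynkin edges (a single edge where a_ij = a_ji = -1; a double or triple edge where a_ij * a_ji = 2 or 3), the diagram is a chain of 4 nodes with single edges (A_4). One simple-root ordering that puts it in standard form is (alpha_2, alpha_1, alpha_4, alpha_3). So the algebra is type A_4, i.e. sl(5).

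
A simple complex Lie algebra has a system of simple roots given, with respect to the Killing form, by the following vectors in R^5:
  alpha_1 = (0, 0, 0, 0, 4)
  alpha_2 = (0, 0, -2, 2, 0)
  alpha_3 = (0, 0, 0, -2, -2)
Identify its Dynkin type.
type C_3

Compute the Cartan integers a_ij = 2(alpha_i, alpha_j)/(alpha_j, alpha_j); the resulting 3x3 Cartan matrix is
[[2, 0, -2], [0, 2, -1], [-1, -1, 2]].
The roots have two lengths (squared-length ratio 2:1); the short ones are alpha_{2,3}. The associated Dynkin diagram is a chain of 3 nodes with a double edge at one end; the terminal node there is the unique long simple root (C_3), so the type is C_3 (the algebra sp(6)).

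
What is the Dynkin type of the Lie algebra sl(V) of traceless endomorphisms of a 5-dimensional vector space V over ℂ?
This is sl(5), which has dimension 5^2 - 1 = 24 and rank 5 - 1 = 4 (a Cartan subalgebra is the diagonal traceless matrices). In the classification of classical Lie algebras, the special linear algebra sl(n+1) has type A_n; here n = 4, so the Dynkin diagram is a chain of 4 nodes with single edges (A_4). Hence the type is A_4.

A_4 (sl(5))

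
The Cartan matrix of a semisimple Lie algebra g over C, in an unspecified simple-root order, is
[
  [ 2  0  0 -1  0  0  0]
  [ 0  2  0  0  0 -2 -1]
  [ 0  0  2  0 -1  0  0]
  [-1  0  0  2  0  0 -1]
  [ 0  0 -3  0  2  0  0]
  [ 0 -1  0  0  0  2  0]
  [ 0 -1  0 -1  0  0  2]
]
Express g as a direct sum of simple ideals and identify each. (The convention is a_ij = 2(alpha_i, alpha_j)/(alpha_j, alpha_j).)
The diagram associated to this matrix has two connected components: the simple roots {alpha_1, alpha_2, alpha_4, alpha_6, alpha_7} form a chain of 5 nodes with a double edge at one end; the terminal node there is the unique short simple root (B_5), and {alpha_3, alpha_5} form two nodes joined by a triple edge (G_2). A semisimple Lie algebra decomposes uniquely as the direct sum of simple ideals, one per connected component of its Dynkin diagram, so g ≅ B_5 ⊕ G_2 (dimension 55 + 14 = 69).

type B_5 + type G_2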